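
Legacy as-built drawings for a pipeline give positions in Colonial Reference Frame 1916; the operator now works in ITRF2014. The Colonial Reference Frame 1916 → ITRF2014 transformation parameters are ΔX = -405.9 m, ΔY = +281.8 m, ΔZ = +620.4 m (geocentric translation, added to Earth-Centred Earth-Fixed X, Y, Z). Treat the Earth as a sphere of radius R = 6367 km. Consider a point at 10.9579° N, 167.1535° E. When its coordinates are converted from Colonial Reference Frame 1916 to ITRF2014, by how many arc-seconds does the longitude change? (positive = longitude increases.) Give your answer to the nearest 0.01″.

Δλ = -6.09″

sin φ = 0.190088, cos φ = 0.981767, sin λ = 0.222340, cos λ = -0.974969.
East component: ΔE = −sin λ·ΔX + cos λ·ΔY = −(0.222340)(-405.9) + (-0.974969)(281.8) = -184.50 m.
1° of latitude spans πR/180 = 111125 m; at latitude φ, 1° of longitude spans that × cos φ = 109099.0 m, so Δλ = -184.50 / 109099.0 × 3600 = -6.088″.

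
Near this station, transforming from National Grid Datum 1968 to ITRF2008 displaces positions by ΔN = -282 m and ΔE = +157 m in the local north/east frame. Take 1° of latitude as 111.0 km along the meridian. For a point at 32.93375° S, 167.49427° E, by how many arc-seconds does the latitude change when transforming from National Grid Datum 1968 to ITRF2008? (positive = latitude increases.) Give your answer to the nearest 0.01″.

1° of latitude = 111.0 km, so Δφ = -282.0 / 111000 = -0.0025405° = -9.146″.

Δφ = -9.15″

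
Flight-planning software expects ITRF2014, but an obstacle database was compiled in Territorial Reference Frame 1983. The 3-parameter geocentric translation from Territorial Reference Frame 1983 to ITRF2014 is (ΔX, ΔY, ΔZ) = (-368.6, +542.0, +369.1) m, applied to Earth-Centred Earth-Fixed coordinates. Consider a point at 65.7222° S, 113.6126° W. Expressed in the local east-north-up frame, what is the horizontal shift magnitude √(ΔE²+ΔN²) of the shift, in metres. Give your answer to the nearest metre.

579 m

The local east axis at (φ, λ) is (−sin λ, cos λ, 0), so ΔE = −sin(-113.6126°)·(-368.6) + cos(-113.6126°)·542.0 = -554.84 m.
The local north axis is (−sin φ cos λ, −sin φ sin λ, cos φ), giving ΔN = 134.586 − 452.701 + 151.760 = -166.36 m.
Horizontal magnitude = √(ΔE² + ΔN²) = √((-554.84)² + (-166.36)²) = 579.24 m.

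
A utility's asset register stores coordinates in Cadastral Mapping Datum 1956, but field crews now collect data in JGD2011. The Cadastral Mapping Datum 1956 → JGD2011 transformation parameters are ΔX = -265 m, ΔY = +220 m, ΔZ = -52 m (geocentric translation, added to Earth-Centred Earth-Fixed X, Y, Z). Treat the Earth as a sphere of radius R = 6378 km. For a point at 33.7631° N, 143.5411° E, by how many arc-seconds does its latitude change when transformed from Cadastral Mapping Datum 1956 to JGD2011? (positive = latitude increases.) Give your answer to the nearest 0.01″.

Δφ = -7.58″

sin φ = 0.555760, cos φ = 0.831343, sin λ = 0.594246, cos λ = -0.804283.
North component: ΔN = −sin φ cos λ·ΔX − sin φ sin λ·ΔY + cos φ·ΔZ = −(0.555760)(-0.804283)(-265) − (0.555760)(0.594246)(220) + (0.831343)(-52) = -234.34 m.
1° of latitude spans πR/180 = 111317 m, so Δφ = -234.34 / 111317 × 3600 = -7.579″.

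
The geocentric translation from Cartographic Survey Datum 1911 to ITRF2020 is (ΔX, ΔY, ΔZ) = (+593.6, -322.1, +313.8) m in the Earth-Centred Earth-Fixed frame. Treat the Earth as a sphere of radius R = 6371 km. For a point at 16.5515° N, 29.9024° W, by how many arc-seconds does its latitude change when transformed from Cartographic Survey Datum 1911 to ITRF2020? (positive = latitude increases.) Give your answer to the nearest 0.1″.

Δφ = 3.5″

sin φ = 0.284877, cos φ = 0.958564, sin λ = -0.498524, cos λ = 0.866876.
North component: ΔN = −sin φ cos λ·ΔX − sin φ sin λ·ΔY + cos φ·ΔZ = −(0.284877)(0.866876)(593.6) − (0.284877)(-0.498524)(-322.1) + (0.958564)(313.8) = 108.46 m.
1° of latitude spans πR/180 = 111195 m, so Δφ = 108.46 / 111195 × 3600 = 3.512″.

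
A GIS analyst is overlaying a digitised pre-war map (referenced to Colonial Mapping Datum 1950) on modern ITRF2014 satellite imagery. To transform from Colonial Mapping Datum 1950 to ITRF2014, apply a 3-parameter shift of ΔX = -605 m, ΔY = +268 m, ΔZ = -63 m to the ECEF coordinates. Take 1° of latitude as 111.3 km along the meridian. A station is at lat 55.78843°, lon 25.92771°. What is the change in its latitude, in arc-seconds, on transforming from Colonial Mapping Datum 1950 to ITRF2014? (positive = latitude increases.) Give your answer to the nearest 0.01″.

Δφ = 10.27″

sin φ = 0.826967, cos φ = 0.562250, sin λ = 0.437237, cos λ = 0.899346.
North component: ΔN = −sin φ cos λ·ΔX − sin φ sin λ·ΔY + cos φ·ΔZ = −(0.826967)(0.899346)(-605) − (0.826967)(0.437237)(268) + (0.562250)(-63) = 317.63 m.
1° of latitude spans 111300 m, so Δφ = 317.63 / 111300 × 3600 = 10.274″.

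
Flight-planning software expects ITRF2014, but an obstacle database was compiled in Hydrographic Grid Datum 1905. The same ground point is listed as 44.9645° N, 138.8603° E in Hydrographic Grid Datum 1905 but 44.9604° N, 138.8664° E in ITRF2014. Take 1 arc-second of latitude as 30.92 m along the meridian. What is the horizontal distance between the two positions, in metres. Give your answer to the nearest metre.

Δφ = 44.9604° − 44.9645° = -0.0041°; Δλ = 138.8664° − 138.8603° = +0.0061°.
1° of latitude = 3600 × 30.92 = 111312 m.
ΔN = Δφ × 111312 = -456.4 m; ΔE = Δλ × 111312 × cos(44.9645°) = +0.0061 × 111312 × 0.707545 = 480.4 m.
Distance = √(ΔE² + ΔN²) = √(480.4² + (-456.4)²) = 662.6 m.

663 m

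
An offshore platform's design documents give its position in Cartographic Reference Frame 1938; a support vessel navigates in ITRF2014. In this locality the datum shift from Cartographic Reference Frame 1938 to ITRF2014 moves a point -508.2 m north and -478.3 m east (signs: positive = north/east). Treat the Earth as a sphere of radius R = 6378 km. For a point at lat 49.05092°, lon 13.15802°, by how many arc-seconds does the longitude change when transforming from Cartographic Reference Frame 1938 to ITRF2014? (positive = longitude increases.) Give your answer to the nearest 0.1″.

At latitude 49.05092°, cos φ = 0.655388.
One radian of longitude at latitude φ spans R cos φ, so Δλ = ΔE / (R cos φ) = -478.3 / (6378000 × 0.655388) = -1.1442e-04 rad = -23.602″.

Δλ = -23.6″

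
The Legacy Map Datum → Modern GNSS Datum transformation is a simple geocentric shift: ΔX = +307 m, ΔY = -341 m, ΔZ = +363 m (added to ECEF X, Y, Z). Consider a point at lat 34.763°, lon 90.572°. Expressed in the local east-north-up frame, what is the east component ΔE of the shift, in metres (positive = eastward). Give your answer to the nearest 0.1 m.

ΔE = -303.6 m

The local east axis at (φ, λ) is (−sin λ, cos λ, 0), so ΔE = −sin(90.572°)·307 + cos(90.572°)·(-341) = -303.58 m.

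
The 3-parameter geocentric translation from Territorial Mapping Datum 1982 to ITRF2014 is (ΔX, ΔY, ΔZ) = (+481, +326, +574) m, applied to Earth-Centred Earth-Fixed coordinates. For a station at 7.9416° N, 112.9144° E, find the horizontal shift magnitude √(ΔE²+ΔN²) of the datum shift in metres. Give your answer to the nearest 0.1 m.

794.1 m

The local east axis at (φ, λ) is (−sin λ, cos λ, 0), so ΔE = −sin(112.9144°)·481 + cos(112.9144°)·326 = -569.97 m.
The local north axis is (−sin φ cos λ, −sin φ sin λ, cos φ), giving ΔN = 25.875 − 41.487 + 568.495 = 552.88 m.
Horizontal magnitude = √(ΔE² + ΔN²) = √((-569.97)² + 552.88²) = 794.07 m.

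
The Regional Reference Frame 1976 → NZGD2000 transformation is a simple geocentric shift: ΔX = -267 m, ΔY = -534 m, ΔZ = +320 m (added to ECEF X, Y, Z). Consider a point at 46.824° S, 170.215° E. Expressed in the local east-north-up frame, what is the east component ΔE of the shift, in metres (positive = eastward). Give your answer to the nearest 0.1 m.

ΔE = 571.6 m

The local east axis at (φ, λ) is (−sin λ, cos λ, 0), so ΔE = −sin(170.215°)·(-267) + cos(170.215°)·(-534) = 571.61 m.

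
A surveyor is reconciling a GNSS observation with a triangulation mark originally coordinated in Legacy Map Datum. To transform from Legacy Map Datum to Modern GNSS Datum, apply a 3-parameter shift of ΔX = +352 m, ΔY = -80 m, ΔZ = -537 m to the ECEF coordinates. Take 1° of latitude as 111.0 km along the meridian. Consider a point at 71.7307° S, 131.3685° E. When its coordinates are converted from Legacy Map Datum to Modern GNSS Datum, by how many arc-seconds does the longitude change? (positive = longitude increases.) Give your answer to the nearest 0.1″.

Δλ = -21.9″

sin φ = -0.949594, cos φ = 0.313484, sin λ = 0.750475, cos λ = -0.660899.
East component: ΔE = −sin λ·ΔX + cos λ·ΔY = −(0.750475)(352) + (-0.660899)(-80) = -211.30 m.
1° of latitude spans 111000 m; at latitude φ, 1° of longitude spans that × cos φ = 34796.7 m, so Δλ = -211.30 / 34796.7 × 3600 = -21.860″.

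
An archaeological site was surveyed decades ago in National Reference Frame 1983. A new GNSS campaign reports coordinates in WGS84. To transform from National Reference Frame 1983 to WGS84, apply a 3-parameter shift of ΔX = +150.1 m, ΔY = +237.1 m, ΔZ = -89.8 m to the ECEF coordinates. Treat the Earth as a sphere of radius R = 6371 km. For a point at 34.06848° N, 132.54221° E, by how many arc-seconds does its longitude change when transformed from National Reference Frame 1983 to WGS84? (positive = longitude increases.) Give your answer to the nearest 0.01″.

sin φ = 0.560183, cos φ = 0.828369, sin λ = 0.736779, cos λ = -0.676133.
East component: ΔE = −sin λ·ΔX + cos λ·ΔY = −(0.736779)(150.1) + (-0.676133)(237.1) = -270.90 m.
1° of latitude spans πR/180 = 111195 m; at latitude φ, 1° of longitude spans that × cos φ = 92110.4 m, so Δλ = -270.90 / 92110.4 × 3600 = -10.588″.

Δλ = -10.59″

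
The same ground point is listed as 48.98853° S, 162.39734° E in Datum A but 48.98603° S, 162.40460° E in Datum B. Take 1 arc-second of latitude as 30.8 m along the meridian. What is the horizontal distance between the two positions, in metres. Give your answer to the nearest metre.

Δφ = -48.98603° − -48.98853° = +0.00250°; Δλ = 162.40460° − 162.39734° = +0.00726°.
1° of latitude = 3600 × 30.80 = 110880 m.
ΔN = Δφ × 110880 = 277.2 m; ΔE = Δλ × 110880 × cos(-48.98853°) = +0.00726 × 110880 × 0.656210 = 528.2 m.
Distance = √(ΔE² + ΔN²) = √(528.2² + 277.2²) = 596.6 m.

597 m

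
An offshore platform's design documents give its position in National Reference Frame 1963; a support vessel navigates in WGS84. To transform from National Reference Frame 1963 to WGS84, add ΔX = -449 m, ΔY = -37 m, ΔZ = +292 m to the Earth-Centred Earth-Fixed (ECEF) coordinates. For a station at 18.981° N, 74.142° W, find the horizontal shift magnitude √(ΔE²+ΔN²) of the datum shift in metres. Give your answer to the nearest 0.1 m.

536.7 m

The local east axis at (φ, λ) is (−sin λ, cos λ, 0), so ΔE = −sin(-74.142°)·(-449) + cos(-74.142°)·(-37) = -442.02 m.
The local north axis is (−sin φ cos λ, −sin φ sin λ, cos φ), giving ΔN = 39.906 − 11.576 + 276.123 = 304.45 m.
Horizontal magnitude = √(ΔE² + ΔN²) = √((-442.02)² + 304.45²) = 536.73 m.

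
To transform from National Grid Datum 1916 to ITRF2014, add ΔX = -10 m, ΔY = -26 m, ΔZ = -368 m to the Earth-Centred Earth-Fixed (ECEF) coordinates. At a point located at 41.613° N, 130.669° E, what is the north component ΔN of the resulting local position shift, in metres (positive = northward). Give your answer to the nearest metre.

ΔN = -266 m

At φ = 41.613°, λ = 130.669°: sin φ = 0.664096, cos φ = 0.747647, sin λ = 0.758487, cos λ = -0.651688.
ΔN = −sin φ cos λ·ΔX − sin φ sin λ·ΔY + cos φ·ΔZ = −(0.664096)(-0.651688)(-10) − (0.664096)(0.758487)(-26) + (0.747647)(-368) = -266.37 m.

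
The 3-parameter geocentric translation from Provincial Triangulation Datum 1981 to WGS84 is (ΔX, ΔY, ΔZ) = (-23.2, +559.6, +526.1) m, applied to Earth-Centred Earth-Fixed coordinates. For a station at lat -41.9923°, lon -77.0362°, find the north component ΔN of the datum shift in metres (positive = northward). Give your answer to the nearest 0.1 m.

At φ = -41.9923°, λ = -77.0362°: sin φ = -0.669031, cos φ = 0.743235, sin λ = -0.974512, cos λ = 0.224335.
ΔN = −sin φ cos λ·ΔX − sin φ sin λ·ΔY + cos φ·ΔZ = −(-0.669031)(0.224335)(-23.2) − (-0.669031)(-0.974512)(559.6) + (0.743235)(526.1) = 22.69 m.

ΔN = 22.7 m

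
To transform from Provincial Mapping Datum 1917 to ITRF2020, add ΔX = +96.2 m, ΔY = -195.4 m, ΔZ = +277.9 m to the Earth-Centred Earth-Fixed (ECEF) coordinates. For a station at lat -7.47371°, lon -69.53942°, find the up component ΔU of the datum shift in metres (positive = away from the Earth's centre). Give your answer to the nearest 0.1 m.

At φ = -7.47371°, λ = -69.53942°: sin φ = -0.130071, cos φ = 0.991505, sin λ = -0.936913, cos λ = 0.349563.
ΔU = cos φ cos λ·ΔX + cos φ sin λ·ΔY + sin φ·ΔZ = (0.991505)(0.349563)(96.2) + (0.991505)(-0.936913)(-195.4) + (-0.130071)(277.9) = 178.71 m.

ΔU = 178.7 m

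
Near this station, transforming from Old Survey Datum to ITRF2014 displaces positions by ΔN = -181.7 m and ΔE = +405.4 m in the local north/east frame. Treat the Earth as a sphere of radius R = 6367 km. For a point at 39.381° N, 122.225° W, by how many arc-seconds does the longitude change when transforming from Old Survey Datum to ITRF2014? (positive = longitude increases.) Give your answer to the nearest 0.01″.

At latitude 39.381°, cos φ = 0.772944.
One radian of longitude at latitude φ spans R cos φ, so Δλ = ΔE / (R cos φ) = 405.4 / (6367000 × 0.772944) = 8.2376e-05 rad = 16.991″.

Δλ = 16.99″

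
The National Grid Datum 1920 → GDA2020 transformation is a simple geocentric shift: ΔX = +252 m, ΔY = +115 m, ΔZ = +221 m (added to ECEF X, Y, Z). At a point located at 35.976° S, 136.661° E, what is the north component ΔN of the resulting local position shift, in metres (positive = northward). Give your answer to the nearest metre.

ΔN = 118 m

The local north axis is (−sin φ cos λ, −sin φ sin λ, cos φ), giving ΔN = -107.668 + 46.365 + 178.847 = 117.54 m.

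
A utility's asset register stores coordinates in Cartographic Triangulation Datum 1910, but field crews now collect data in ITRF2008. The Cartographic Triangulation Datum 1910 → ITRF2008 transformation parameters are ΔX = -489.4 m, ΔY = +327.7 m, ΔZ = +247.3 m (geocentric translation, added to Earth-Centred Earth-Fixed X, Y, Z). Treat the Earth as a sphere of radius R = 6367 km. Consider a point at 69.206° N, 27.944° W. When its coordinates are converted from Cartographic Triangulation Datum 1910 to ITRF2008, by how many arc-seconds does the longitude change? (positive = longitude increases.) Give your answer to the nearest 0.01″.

sin φ = 0.934863, cos φ = 0.355009, sin λ = -0.468608, cos λ = 0.883406.
East component: ΔE = −sin λ·ΔX + cos λ·ΔY = −(-0.468608)(-489.4) + (0.883406)(327.7) = 60.16 m.
1° of latitude spans πR/180 = 111125 m; at latitude φ, 1° of longitude spans that × cos φ = 39450.4 m, so Δλ = 60.16 / 39450.4 × 3600 = 5.489″.

Δλ = 5.49″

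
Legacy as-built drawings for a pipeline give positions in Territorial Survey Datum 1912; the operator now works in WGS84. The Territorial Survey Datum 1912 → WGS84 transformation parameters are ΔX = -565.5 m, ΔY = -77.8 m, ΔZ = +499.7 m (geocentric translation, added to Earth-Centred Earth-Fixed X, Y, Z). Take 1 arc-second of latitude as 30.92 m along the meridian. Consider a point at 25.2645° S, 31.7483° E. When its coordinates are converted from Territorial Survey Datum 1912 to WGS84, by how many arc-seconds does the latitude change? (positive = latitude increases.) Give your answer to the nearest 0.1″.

Δφ = 7.4″

sin φ = -0.426798, cos φ = 0.904347, sin λ = 0.526189, cos λ = 0.850368.
North component: ΔN = −sin φ cos λ·ΔX − sin φ sin λ·ΔY + cos φ·ΔZ = −(-0.426798)(0.850368)(-565.5) − (-0.426798)(0.526189)(-77.8) + (0.904347)(499.7) = 229.19 m.
1° of latitude spans 3600 × 30.92 = 111312 m, so Δφ = 229.19 / 111312 × 3600 = 7.412″.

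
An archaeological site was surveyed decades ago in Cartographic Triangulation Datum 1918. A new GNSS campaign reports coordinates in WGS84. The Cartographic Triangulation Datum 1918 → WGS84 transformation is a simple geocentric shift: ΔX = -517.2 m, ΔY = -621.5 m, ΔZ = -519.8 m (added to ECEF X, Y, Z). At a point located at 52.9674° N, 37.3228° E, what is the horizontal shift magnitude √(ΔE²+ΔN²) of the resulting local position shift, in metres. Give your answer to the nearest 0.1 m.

At φ = 52.9674°, λ = 37.3228°: sin φ = 0.798293, cos φ = 0.602269, sin λ = 0.606305, cos λ = 0.795232.
ΔE = −sin λ·ΔX + cos λ·ΔY = −(0.606305)·(-517.2) + (0.795232)·(-621.5) = -180.66 m.
ΔN = −sin φ cos λ·ΔX − sin φ sin λ·ΔY + cos φ·ΔZ = −(0.798293)(0.795232)(-517.2) − (0.798293)(0.606305)(-621.5) + (0.602269)(-519.8) = 316.09 m.
Horizontal magnitude = √(ΔE² + ΔN²) = √((-180.66)² + 316.09²) = 364.07 m.

364.1 m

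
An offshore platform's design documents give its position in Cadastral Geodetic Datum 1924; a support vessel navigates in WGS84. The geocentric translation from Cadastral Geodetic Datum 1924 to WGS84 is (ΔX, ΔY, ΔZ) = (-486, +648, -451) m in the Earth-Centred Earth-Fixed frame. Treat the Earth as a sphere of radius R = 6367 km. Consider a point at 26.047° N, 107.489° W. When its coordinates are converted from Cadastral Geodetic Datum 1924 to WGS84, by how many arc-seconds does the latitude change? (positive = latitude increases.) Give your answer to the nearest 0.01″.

sin φ = 0.439108, cos φ = 0.898434, sin λ = -0.953775, cos λ = -0.300523.
North component: ΔN = −sin φ cos λ·ΔX − sin φ sin λ·ΔY + cos φ·ΔZ = −(0.439108)(-0.300523)(-486) − (0.439108)(-0.953775)(648) + (0.898434)(-451) = -197.94 m.
1° of latitude spans πR/180 = 111125 m, so Δφ = -197.94 / 111125 × 3600 = -6.412″.

Δφ = -6.41″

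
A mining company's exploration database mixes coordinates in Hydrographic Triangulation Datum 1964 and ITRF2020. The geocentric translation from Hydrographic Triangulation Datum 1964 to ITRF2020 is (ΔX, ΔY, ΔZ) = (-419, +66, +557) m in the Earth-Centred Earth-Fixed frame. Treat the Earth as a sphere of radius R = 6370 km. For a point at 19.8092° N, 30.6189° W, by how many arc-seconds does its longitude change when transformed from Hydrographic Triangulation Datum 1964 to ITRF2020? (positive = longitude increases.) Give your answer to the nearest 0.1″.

sin φ = 0.338889, cos φ = 0.940826, sin λ = -0.509325, cos λ = 0.860574.
East component: ΔE = −sin λ·ΔX + cos λ·ΔY = −(-0.509325)(-419) + (0.860574)(66) = -156.61 m.
1° of latitude spans πR/180 = 111177 m; at latitude φ, 1° of longitude spans that × cos φ = 104598.7 m, so Δλ = -156.61 / 104598.7 × 3600 = -5.390″.

Δλ = -5.4″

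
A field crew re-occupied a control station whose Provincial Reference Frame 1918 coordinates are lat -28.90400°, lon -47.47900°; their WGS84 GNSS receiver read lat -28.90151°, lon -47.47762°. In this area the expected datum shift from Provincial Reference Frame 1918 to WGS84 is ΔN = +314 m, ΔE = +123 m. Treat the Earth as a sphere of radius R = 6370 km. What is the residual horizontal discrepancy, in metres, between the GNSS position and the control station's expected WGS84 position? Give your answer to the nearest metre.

Observed coordinate differences: Δφ = +0.00249°, Δλ = +0.00138°.
Converting to metres (1° lat = 111177 m, cos φ = 0.875431): observed ΔN = 276.8 m, observed ΔE = 134.3 m.
Subtracting the expected shift leaves a residual of 276.8 − (314) = -37.2 m north and 134.3 − (123) = 11.3 m east.
Residual distance = √((-37.2)² + 11.3²) = 38.9 m.

39 m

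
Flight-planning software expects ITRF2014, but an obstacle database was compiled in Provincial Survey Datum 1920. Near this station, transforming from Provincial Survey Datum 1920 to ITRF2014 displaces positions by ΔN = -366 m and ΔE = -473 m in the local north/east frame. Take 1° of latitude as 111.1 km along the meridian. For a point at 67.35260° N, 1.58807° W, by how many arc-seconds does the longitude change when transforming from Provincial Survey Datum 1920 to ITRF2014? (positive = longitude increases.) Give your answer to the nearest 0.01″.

Δλ = -39.80″

At latitude 67.35260°, cos φ = 0.385059.
1° of longitude at this latitude = 111.1 × cos φ = 42.78 km, so Δλ = -473.0 / 42780.0 = -0.0110566° = -39.804″.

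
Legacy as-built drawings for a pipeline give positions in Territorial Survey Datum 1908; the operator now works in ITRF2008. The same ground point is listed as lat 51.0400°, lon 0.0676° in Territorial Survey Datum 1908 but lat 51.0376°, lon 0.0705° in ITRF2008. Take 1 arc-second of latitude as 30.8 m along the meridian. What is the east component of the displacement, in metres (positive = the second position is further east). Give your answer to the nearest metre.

ΔE = 202 m

Δφ = 51.0376° − 51.0400° = -0.0024°; Δλ = 0.0705° − 0.0676° = +0.0029°.
1° of latitude = 3600 × 30.80 = 110880 m.
ΔN = Δφ × 110880 = -266.1 m; ΔE = Δλ × 110880 × cos(51.0400°) = +0.0029 × 110880 × 0.628778 = 202.2 m.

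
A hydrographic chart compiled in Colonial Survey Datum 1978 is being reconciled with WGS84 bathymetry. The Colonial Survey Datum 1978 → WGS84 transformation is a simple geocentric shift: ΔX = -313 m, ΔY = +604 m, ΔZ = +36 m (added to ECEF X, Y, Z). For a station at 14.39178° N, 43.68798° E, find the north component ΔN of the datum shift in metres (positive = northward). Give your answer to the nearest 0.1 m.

ΔN = -12.6 m

The local north axis is (−sin φ cos λ, −sin φ sin λ, cos φ), giving ΔN = 56.256 − 103.696 + 34.870 = -12.57 m.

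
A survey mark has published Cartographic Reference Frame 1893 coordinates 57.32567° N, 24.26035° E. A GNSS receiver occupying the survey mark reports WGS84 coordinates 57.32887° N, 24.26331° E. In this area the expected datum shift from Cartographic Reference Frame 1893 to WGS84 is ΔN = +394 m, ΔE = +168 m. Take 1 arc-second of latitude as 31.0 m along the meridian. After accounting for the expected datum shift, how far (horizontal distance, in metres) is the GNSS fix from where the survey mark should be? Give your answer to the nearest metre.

Observed coordinate differences: Δφ = +0.00320°, Δλ = +0.00296°.
Converting to metres (1° lat = 111600 m, cos φ = 0.539863): observed ΔN = 357.1 m, observed ΔE = 178.3 m.
Subtracting the expected shift leaves a residual of 357.1 − (394) = -36.9 m north and 178.3 − (168) = 10.3 m east.
Residual distance = √((-36.9)² + 10.3²) = 38.3 m.

38 m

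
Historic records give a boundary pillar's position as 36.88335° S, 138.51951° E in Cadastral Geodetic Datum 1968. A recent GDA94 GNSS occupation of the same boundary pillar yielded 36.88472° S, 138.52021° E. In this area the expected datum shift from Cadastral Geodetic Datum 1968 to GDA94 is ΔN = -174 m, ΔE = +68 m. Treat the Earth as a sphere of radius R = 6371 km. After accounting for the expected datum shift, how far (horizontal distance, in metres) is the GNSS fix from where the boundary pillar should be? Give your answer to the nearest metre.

22 m

Observed coordinate differences: Δφ = -0.00137°, Δλ = +0.00070°.
Converting to metres (1° lat = 111195 m, cos φ = 0.799859): observed ΔN = -152.3 m, observed ΔE = 62.3 m.
Subtracting the expected shift leaves a residual of -152.3 − (-174) = 21.7 m north and 62.3 − (68) = -5.7 m east.
Residual distance = √(21.7² + (-5.7)²) = 22.4 m.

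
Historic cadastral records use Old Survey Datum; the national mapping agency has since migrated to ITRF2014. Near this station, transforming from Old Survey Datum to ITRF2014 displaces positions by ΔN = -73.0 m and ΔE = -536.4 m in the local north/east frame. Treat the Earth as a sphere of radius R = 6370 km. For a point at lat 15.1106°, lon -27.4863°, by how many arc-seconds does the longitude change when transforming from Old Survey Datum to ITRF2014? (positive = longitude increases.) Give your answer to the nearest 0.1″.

Δλ = -18.0″

At latitude 15.1106°, cos φ = 0.965424.
One radian of longitude at latitude φ spans R cos φ, so Δλ = ΔE / (R cos φ) = -536.4 / (6370000 × 0.965424) = -8.7223e-05 rad = -17.991″.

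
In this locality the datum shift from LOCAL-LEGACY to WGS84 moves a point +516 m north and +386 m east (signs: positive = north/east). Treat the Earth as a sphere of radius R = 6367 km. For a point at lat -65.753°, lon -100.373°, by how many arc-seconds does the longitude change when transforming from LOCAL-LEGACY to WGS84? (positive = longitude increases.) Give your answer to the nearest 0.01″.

Δλ = 30.45″

At latitude -65.753°, cos φ = 0.410671.
One radian of longitude at latitude φ spans R cos φ, so Δλ = ΔE / (R cos φ) = 386.0 / (6367000 × 0.410671) = 1.4762e-04 rad = 30.450″.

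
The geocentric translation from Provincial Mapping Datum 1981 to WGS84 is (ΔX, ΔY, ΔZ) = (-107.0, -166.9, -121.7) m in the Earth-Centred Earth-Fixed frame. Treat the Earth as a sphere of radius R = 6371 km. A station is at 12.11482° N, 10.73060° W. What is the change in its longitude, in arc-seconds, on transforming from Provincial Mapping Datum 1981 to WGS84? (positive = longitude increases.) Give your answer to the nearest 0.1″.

sin φ = 0.209871, cos φ = 0.977729, sin λ = -0.186191, cos λ = 0.982513.
East component: ΔE = −sin λ·ΔX + cos λ·ΔY = −(-0.186191)(-107.0) + (0.982513)(-166.9) = -183.90 m.
1° of latitude spans πR/180 = 111195 m; at latitude φ, 1° of longitude spans that × cos φ = 108718.5 m, so Δλ = -183.90 / 108718.5 × 3600 = -6.090″.

Δλ = -6.1″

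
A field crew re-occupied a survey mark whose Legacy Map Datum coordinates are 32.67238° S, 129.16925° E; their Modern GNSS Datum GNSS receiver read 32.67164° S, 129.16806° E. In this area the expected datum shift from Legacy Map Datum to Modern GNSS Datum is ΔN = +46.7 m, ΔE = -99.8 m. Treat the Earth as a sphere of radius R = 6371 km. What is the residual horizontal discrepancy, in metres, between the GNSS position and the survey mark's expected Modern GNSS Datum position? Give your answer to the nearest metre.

37 m

Observed coordinate differences: Δφ = +0.00074°, Δλ = -0.00119°.
Converting to metres (1° lat = 111195 m, cos φ = 0.841771): observed ΔN = 82.3 m, observed ΔE = -111.4 m.
Subtracting the expected shift leaves a residual of 82.3 − (46.7) = 35.6 m north and -111.4 − (-99.8) = -11.6 m east.
Residual distance = √(35.6² + (-11.6)²) = 37.4 m.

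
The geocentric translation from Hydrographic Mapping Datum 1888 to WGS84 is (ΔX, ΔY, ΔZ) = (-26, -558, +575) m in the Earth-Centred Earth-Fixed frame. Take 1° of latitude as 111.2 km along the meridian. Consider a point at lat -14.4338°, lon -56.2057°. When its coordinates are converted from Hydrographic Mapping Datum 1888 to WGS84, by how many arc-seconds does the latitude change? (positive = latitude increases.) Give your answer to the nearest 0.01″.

sin φ = -0.249261, cos φ = 0.968436, sin λ = -0.831040, cos λ = 0.556213.
North component: ΔN = −sin φ cos λ·ΔX − sin φ sin λ·ΔY + cos φ·ΔZ = −(-0.249261)(0.556213)(-26) − (-0.249261)(-0.831040)(-558) + (0.968436)(575) = 668.83 m.
1° of latitude spans 111200 m, so Δφ = 668.83 / 111200 × 3600 = 21.653″.

Δφ = 21.65″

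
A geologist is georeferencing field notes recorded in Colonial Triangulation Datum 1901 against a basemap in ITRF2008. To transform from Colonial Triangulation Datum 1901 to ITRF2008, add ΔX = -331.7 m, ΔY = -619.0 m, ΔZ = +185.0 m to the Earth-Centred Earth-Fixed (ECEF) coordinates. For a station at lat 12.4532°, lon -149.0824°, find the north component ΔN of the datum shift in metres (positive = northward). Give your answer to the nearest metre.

ΔN = 51 m

The local north axis is (−sin φ cos λ, −sin φ sin λ, cos φ), giving ΔN = -61.365 − 68.584 + 180.647 = 50.70 m.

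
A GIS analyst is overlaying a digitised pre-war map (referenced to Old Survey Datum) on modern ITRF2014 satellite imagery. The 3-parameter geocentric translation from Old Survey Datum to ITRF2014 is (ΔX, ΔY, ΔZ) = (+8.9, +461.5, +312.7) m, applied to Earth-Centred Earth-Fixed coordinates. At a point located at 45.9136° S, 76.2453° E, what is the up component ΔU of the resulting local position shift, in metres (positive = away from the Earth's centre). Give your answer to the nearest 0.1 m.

At φ = -45.9136°, λ = 76.2453°: sin φ = -0.718291, cos φ = 0.695742, sin λ = 0.971323, cos λ = 0.237766.
ΔU = cos φ cos λ·ΔX + cos φ sin λ·ΔY + sin φ·ΔZ = (0.695742)(0.237766)(8.9) + (0.695742)(0.971323)(461.5) + (-0.718291)(312.7) = 88.74 m.

ΔU = 88.7 m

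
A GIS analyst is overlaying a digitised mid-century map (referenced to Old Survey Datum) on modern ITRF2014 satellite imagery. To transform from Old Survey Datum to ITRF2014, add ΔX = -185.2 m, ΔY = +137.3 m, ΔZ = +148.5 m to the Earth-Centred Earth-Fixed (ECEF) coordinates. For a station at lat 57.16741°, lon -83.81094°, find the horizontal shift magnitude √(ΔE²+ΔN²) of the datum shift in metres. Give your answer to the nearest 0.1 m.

The local east axis at (φ, λ) is (−sin λ, cos λ, 0), so ΔE = −sin(-83.81094°)·(-185.2) + cos(-83.81094°)·137.3 = -169.32 m.
The local north axis is (−sin φ cos λ, −sin φ sin λ, cos φ), giving ΔN = 16.777 + 114.695 + 80.515 = 211.99 m.
Horizontal magnitude = √(ΔE² + ΔN²) = √((-169.32)² + 211.99²) = 271.31 m.

271.3 m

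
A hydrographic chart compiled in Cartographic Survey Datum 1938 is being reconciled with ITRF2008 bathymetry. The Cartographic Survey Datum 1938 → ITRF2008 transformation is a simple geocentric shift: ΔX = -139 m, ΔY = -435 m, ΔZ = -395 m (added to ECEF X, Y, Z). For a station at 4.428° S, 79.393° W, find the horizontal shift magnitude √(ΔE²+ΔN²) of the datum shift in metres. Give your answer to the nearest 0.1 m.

At φ = -4.428°, λ = -79.393°: sin φ = -0.077206, cos φ = 0.997015, sin λ = -0.982913, cos λ = 0.184071.
ΔE = −sin λ·ΔX + cos λ·ΔY = −(-0.982913)·(-139) + (0.184071)·(-435) = -216.70 m.
ΔN = −sin φ cos λ·ΔX − sin φ sin λ·ΔY + cos φ·ΔZ = −(-0.077206)(0.184071)(-139) − (-0.077206)(-0.982913)(-435) + (0.997015)(-395) = -362.79 m.
Horizontal magnitude = √(ΔE² + ΔN²) = √((-216.70)² + (-362.79)²) = 422.58 m.

422.6 m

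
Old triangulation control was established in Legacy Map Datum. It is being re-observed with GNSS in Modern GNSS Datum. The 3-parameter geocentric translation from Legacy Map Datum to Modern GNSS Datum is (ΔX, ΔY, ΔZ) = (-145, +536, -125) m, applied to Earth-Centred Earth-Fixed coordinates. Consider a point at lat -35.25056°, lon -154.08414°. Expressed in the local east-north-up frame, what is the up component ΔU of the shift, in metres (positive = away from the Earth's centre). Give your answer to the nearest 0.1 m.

At φ = -35.25056°, λ = -154.08414°: sin φ = -0.577153, cos φ = 0.816636, sin λ = -0.437051, cos λ = -0.899437.
ΔU = cos φ cos λ·ΔX + cos φ sin λ·ΔY + sin φ·ΔZ = (0.816636)(-0.899437)(-145) + (0.816636)(-0.437051)(536) + (-0.577153)(-125) = -12.66 m.

ΔU = -12.7 m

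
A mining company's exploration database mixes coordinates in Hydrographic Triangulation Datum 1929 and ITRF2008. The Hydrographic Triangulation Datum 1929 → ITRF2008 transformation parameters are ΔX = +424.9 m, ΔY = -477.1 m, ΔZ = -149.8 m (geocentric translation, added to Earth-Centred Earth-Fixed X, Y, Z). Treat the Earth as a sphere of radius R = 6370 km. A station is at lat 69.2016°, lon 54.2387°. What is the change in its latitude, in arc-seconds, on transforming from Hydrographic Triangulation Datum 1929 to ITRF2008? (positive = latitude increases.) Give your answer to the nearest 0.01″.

Δφ = 2.48″

sin φ = 0.934836, cos φ = 0.355081, sin λ = 0.811459, cos λ = 0.584410.
North component: ΔN = −sin φ cos λ·ΔX − sin φ sin λ·ΔY + cos φ·ΔZ = −(0.934836)(0.584410)(424.9) − (0.934836)(0.811459)(-477.1) + (0.355081)(-149.8) = 76.59 m.
1° of latitude spans πR/180 = 111177 m, so Δφ = 76.59 / 111177 × 3600 = 2.480″.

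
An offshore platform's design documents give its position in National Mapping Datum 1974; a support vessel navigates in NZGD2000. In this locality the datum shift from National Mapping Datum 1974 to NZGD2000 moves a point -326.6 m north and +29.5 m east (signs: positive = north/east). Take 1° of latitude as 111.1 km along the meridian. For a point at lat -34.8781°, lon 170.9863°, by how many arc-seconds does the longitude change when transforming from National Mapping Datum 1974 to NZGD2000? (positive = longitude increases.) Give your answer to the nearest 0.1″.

At latitude -34.8781°, cos φ = 0.820371.
1° of longitude at this latitude = 111.1 × cos φ = 91.14 km, so Δλ = 29.5 / 91143.2 = 0.0003237° = 1.165″.

Δλ = 1.2″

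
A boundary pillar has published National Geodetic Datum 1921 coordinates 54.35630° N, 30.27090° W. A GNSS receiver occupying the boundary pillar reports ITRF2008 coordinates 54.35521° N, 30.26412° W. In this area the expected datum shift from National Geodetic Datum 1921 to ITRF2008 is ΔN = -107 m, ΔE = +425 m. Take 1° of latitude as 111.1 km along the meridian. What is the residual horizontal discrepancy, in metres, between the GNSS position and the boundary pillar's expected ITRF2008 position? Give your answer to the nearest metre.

Observed coordinate differences: Δφ = -0.00109°, Δλ = +0.00678°.
Converting to metres (1° lat = 111100 m, cos φ = 0.582743): observed ΔN = -121.1 m, observed ΔE = 439.0 m.
Subtracting the expected shift leaves a residual of -121.1 − (-107) = -14.1 m north and 439.0 − (425) = 14.0 m east.
Residual distance = √((-14.1)² + 14.0²) = 19.8 m.

20 m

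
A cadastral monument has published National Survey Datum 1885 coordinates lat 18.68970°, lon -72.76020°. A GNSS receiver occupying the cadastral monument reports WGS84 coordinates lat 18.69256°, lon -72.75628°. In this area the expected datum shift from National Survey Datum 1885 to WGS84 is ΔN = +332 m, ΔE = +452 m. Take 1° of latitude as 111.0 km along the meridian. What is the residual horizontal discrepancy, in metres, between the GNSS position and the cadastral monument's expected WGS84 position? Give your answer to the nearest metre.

42 m

Observed coordinate differences: Δφ = +0.00286°, Δλ = +0.00392°.
Converting to metres (1° lat = 111000 m, cos φ = 0.947268): observed ΔN = 317.5 m, observed ΔE = 412.2 m.
Subtracting the expected shift leaves a residual of 317.5 − (332) = -14.5 m north and 412.2 − (452) = -39.8 m east.
Residual distance = √((-14.5)² + (-39.8)²) = 42.4 m.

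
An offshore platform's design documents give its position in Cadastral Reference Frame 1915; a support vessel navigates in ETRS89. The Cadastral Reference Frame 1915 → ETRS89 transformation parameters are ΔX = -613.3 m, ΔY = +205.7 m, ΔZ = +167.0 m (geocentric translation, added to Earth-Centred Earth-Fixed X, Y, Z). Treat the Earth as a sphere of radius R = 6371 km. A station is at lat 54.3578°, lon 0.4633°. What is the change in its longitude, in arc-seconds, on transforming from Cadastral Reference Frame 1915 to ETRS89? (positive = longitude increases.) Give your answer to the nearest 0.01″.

sin φ = 0.812672, cos φ = 0.582722, sin λ = 0.008086, cos λ = 0.999967.
East component: ΔE = −sin λ·ΔX + cos λ·ΔY = −(0.008086)(-613.3) + (0.999967)(205.7) = 210.65 m.
1° of latitude spans πR/180 = 111195 m; at latitude φ, 1° of longitude spans that × cos φ = 64795.7 m, so Δλ = 210.65 / 64795.7 × 3600 = 11.704″.

Δλ = 11.70″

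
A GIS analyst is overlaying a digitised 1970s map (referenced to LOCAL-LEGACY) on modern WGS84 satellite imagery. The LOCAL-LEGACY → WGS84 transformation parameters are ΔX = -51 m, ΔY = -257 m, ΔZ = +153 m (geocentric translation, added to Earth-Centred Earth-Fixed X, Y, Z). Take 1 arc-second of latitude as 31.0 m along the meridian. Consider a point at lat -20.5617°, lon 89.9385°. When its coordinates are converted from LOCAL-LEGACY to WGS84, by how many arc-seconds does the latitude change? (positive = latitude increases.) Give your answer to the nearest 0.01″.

sin φ = -0.351216, cos φ = 0.936295, sin λ = 0.999999, cos λ = 0.001073.
North component: ΔN = −sin φ cos λ·ΔX − sin φ sin λ·ΔY + cos φ·ΔZ = −(-0.351216)(0.001073)(-51) − (-0.351216)(0.999999)(-257) + (0.936295)(153) = 52.97 m.
1° of latitude spans 3600 × 31.00 = 111600 m, so Δφ = 52.97 / 111600 × 3600 = 1.709″.

Δφ = 1.71″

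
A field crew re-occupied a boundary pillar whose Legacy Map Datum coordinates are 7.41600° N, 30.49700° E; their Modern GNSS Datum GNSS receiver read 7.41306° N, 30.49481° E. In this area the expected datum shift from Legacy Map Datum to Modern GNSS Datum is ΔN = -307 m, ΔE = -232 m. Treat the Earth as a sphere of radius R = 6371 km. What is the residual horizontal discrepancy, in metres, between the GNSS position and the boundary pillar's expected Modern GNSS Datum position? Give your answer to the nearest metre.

Observed coordinate differences: Δφ = -0.00294°, Δλ = -0.00219°.
Converting to metres (1° lat = 111195 m, cos φ = 0.991635): observed ΔN = -326.9 m, observed ΔE = -241.5 m.
Subtracting the expected shift leaves a residual of -326.9 − (-307) = -19.9 m north and -241.5 − (-232) = -9.5 m east.
Residual distance = √((-19.9)² + (-9.5)²) = 22.1 m.

22 m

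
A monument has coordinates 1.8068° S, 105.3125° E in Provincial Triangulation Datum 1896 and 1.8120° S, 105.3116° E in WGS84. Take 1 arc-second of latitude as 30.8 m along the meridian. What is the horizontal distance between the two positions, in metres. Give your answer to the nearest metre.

Δφ = -1.8120° − -1.8068° = -0.0052°; Δλ = 105.3116° − 105.3125° = -0.0009°.
1° of latitude = 3600 × 30.80 = 110880 m.
ΔN = Δφ × 110880 = -576.6 m; ΔE = Δλ × 110880 × cos(-1.8068°) = -0.0009 × 110880 × 0.999503 = -99.7 m.
Distance = √(ΔE² + ΔN²) = √((-99.7)² + (-576.6)²) = 585.1 m.

585 m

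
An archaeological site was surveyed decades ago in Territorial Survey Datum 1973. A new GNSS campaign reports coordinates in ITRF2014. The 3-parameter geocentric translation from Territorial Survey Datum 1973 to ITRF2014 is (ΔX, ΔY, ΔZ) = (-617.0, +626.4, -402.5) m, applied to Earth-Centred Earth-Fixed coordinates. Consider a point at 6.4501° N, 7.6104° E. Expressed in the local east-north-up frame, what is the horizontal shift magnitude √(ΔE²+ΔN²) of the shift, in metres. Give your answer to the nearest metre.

At φ = 6.4501°, λ = 7.6104°: sin φ = 0.112338, cos φ = 0.993670, sin λ = 0.132436, cos λ = 0.991192.
ΔE = −sin λ·ΔX + cos λ·ΔY = −(0.132436)·(-617.0) + (0.991192)·(626.4) = 702.60 m.
ΔN = −sin φ cos λ·ΔX − sin φ sin λ·ΔY + cos φ·ΔZ = −(0.112338)(0.991192)(-617.0) − (0.112338)(0.132436)(626.4) + (0.993670)(-402.5) = -340.57 m.
Horizontal magnitude = √(ΔE² + ΔN²) = √(702.60² + (-340.57)²) = 780.79 m.

781 m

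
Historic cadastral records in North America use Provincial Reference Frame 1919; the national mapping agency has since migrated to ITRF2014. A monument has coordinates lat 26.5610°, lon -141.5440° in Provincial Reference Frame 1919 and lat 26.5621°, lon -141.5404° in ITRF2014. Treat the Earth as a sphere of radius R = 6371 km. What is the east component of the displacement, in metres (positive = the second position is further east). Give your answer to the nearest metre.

Δφ = 26.5621° − 26.5610° = +0.0011°; Δλ = -141.5404° − -141.5440° = +0.0036°.
1° along a meridian = πR/180 = 111195 m.
ΔN = Δφ × 111195 = 122.3 m; ΔE = Δλ × 111195 × cos(26.5610°) = +0.0036 × 111195 × 0.894459 = 358.1 m.

ΔE = 358 m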